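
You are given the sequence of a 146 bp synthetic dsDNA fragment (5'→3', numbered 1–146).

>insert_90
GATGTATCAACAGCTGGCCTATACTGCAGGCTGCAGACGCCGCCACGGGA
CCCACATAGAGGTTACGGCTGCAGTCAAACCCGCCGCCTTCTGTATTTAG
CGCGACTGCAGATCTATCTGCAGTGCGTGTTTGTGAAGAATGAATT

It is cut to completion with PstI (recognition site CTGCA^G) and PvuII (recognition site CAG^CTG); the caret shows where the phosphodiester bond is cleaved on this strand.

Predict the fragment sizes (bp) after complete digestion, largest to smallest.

PstI sites (CTGCAG) start at positions 24, 31, 69, 106, 118.
PstI cuts after base 5 of each site (before the last base), so after positions 28, 35, 73, 110, 122.
The PvuII site (CAGCTG) starts at position 11.
PvuII cuts after base 3 of each site, so after position 13.
Combined cut positions: 13, 28, 35, 73, 110, 122.
Linear molecule, 6 cuts → 7 fragments:
  1–13 → 13 bp
  14–28 → 15 bp
  29–35 → 7 bp
  36–73 → 38 bp
  74–110 → 37 bp
  111–122 → 12 bp
  123–146 → 24 bp
Sorted largest to smallest: 38, 37, 24, 15, 13, 12, 7 bp.

38, 37, 24, 15, 13, 12, 7 bp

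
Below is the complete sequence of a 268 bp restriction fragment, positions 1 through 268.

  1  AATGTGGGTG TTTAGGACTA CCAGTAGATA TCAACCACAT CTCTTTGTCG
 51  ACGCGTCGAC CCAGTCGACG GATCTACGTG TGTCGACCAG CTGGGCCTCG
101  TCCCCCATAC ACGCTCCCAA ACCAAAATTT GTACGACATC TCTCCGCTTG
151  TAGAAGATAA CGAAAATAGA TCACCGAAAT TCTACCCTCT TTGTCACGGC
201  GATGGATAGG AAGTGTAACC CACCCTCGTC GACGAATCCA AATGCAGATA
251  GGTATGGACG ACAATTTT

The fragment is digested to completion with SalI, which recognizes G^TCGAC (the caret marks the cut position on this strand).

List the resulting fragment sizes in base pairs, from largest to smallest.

146, 47, 40, 18, 9, 8 bp

SalI sites (GTCGAC) start at positions 47, 55, 64, 82, 228.
SalI cuts after the first base of each site, so after positions 47, 55, 64, 82, 228.
Linear molecule, 5 cuts → 6 fragments:
  1–47 → 47 bp
  48–55 → 8 bp
  56–64 → 9 bp
  65–82 → 18 bp
  83–228 → 146 bp
  229–268 → 40 bp
Sorted largest to smallest: 146, 47, 40, 18, 9, 8 bp.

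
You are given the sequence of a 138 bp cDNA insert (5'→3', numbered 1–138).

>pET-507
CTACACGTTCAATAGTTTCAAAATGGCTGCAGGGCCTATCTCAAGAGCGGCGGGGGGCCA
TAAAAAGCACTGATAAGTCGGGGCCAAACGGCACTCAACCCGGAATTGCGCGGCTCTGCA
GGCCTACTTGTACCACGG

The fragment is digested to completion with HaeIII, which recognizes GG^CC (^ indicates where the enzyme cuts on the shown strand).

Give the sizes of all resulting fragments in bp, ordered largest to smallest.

HaeIII sites (GGCC) start at positions 33, 56, 82, 121.
HaeIII cuts after base 2 of each site, so after positions 34, 57, 83, 122.
Linear molecule, 4 cuts → 5 fragments:
  1–34 → 34 bp
  35–57 → 23 bp
  58–83 → 26 bp
  84–122 → 39 bp
  123–138 → 16 bp
Sorted largest to smallest: 39, 34, 26, 23, 16 bp.

39, 34, 26, 23, 16 bp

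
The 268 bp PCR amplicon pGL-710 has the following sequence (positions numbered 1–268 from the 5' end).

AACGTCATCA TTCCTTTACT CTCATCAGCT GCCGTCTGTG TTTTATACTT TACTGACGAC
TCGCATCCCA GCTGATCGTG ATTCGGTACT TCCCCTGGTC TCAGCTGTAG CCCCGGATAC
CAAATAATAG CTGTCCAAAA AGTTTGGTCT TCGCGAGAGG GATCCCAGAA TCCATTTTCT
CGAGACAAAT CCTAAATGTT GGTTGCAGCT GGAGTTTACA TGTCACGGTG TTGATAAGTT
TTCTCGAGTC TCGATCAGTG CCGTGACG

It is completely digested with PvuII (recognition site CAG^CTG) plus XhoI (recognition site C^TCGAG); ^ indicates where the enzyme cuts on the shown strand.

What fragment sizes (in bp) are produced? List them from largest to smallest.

75, 43, 35, 33, 29, 28, 25 bp

PvuII sites (CAGCTG) start at positions 26, 69, 102, 206.
PvuII cuts after base 3 of each site, so after positions 28, 71, 104, 208.
XhoI sites (CTCGAG) start at positions 179, 243.
XhoI cuts after the first base of each site, so after positions 179, 243.
Combined cut positions: 28, 71, 104, 179, 208, 243.
Linear molecule, 6 cuts → 7 fragments:
  1–28 → 28 bp
  29–71 → 43 bp
  72–104 → 33 bp
  105–179 → 75 bp
  180–208 → 29 bp
  209–243 → 35 bp
  244–268 → 25 bp
Sorted largest to smallest: 75, 43, 35, 33, 29, 28, 25 bp.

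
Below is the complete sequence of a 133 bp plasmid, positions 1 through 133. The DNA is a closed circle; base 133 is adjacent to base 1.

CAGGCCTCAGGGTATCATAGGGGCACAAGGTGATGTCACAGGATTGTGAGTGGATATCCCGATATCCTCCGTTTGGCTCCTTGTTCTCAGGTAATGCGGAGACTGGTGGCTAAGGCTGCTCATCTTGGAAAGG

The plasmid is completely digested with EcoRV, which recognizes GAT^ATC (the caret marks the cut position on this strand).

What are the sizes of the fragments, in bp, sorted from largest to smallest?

EcoRV sites (GATATC) start at positions 53, 61.
EcoRV cuts after base 3 of each site, so after positions 55, 63.
Circular molecule, 2 cuts → 2 fragments:
  56–63 → 8 bp
  64–133 then 1–55 → 70 + 55 = 125 bp
Sorted largest to smallest: 125, 8 bp.

125, 8 bp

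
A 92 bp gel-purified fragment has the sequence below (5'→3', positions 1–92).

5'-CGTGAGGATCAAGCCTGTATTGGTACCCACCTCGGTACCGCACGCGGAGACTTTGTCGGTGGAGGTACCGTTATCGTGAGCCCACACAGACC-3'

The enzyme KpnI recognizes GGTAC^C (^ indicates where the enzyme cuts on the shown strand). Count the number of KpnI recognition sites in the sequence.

3

GGTACC occurs starting at positions 22, 34, 64.
KpnI cuts at 3 sites.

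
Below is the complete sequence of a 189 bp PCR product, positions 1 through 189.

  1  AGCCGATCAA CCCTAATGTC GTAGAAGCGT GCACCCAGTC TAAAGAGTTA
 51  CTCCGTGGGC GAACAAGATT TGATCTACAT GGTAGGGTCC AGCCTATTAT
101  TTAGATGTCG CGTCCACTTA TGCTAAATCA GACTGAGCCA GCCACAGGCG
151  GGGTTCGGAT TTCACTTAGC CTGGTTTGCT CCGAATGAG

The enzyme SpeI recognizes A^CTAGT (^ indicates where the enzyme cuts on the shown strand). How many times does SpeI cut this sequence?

No occurrence of ACTAGT is present in the sequence.
SpeI does not cut: 0 sites.

0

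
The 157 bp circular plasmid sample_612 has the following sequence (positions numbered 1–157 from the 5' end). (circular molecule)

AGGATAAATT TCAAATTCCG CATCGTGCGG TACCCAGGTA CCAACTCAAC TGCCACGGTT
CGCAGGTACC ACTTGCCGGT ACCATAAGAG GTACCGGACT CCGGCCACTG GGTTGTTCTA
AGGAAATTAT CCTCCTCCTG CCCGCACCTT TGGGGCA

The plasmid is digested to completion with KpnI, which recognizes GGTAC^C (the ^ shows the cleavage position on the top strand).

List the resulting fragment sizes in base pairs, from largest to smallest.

96, 28, 13, 12, 8 bp

KpnI sites (GGTACC) start at positions 29, 37, 65, 78, 90.
KpnI cuts after base 5 of each site (before the last base), so after positions 33, 41, 69, 82, 94.
Circular molecule, 5 cuts → 5 fragments:
  34–41 → 8 bp
  42–69 → 28 bp
  70–82 → 13 bp
  83–94 → 12 bp
  95–157 then 1–33 → 63 + 33 = 96 bp
Sorted largest to smallest: 96, 28, 13, 12, 8 bp.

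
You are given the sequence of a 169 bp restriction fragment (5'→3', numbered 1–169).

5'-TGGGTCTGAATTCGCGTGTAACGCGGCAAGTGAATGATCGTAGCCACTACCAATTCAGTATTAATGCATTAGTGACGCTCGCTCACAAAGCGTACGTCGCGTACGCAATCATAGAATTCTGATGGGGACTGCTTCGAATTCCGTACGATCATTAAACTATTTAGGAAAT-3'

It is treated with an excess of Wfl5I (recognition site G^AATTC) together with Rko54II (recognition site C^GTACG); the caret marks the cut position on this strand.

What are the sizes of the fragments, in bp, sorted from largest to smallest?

83, 27, 22, 14, 9, 8, 6 bp

Wfl5I sites (GAATTC) start at positions 8, 114, 136.
Wfl5I cuts after the first base of each site, so after positions 8, 114, 136.
Rko54II sites (CGTACG) start at positions 91, 100, 142.
Rko54II cuts after the first base of each site, so after positions 91, 100, 142.
Combined cut positions: 8, 91, 100, 114, 136, 142.
Linear molecule, 6 cuts → 7 fragments:
  1–8 → 8 bp
  9–91 → 83 bp
  92–100 → 9 bp
  101–114 → 14 bp
  115–136 → 22 bp
  137–142 → 6 bp
  143–169 → 27 bp
Sorted largest to smallest: 83, 27, 22, 14, 9, 8, 6 bp.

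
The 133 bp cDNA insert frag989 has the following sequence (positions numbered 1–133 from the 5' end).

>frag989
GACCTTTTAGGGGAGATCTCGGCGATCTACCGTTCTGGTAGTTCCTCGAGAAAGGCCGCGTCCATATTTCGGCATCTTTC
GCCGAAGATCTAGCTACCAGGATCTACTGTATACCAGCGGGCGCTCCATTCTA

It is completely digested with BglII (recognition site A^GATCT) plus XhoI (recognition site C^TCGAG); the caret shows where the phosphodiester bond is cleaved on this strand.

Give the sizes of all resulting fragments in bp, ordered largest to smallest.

47, 41, 31, 14 bp

BglII sites (AGATCT) start at positions 14, 86.
BglII cuts after the first base of each site, so after positions 14, 86.
The XhoI site (CTCGAG) starts at position 45.
XhoI cuts after the first base of each site, so after position 45.
Combined cut positions: 14, 45, 86.
Linear molecule, 3 cuts → 4 fragments:
  1–14 → 14 bp
  15–45 → 31 bp
  46–86 → 41 bp
  87–133 → 47 bp
Sorted largest to smallest: 47, 41, 31, 14 bp.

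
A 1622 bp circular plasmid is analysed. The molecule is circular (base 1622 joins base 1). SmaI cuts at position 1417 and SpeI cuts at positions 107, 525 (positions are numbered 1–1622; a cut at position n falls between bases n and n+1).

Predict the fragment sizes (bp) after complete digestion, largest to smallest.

892, 418, 312 bp

Combined cut positions (sorted): 107, 525, 1417.
Circular molecule, 3 cuts → 3 fragments:
  525 − 107 = 418 bp
  1417 − 525 = 892 bp
  wrap: 1622 − 1417 + 107 = 312 bp
Sorted largest to smallest: 892, 418, 312 bp.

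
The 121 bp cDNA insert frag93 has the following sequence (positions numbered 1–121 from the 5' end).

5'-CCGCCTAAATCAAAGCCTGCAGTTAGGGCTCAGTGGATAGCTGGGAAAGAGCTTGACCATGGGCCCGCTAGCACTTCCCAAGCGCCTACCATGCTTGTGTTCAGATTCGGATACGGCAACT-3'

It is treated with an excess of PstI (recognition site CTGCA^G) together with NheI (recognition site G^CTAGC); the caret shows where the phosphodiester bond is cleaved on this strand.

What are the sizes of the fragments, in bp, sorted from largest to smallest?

54, 46, 21 bp

The PstI site (CTGCAG) starts at position 17.
PstI cuts after base 5 of each site (before the last base), so after position 21.
The NheI site (GCTAGC) starts at position 67.
NheI cuts after the first base of each site, so after position 67.
Combined cut positions: 21, 67.
Linear molecule, 2 cuts → 3 fragments:
  1–21 → 21 bp
  22–67 → 46 bp
  68–121 → 54 bp
Sorted largest to smallest: 54, 46, 21 bp.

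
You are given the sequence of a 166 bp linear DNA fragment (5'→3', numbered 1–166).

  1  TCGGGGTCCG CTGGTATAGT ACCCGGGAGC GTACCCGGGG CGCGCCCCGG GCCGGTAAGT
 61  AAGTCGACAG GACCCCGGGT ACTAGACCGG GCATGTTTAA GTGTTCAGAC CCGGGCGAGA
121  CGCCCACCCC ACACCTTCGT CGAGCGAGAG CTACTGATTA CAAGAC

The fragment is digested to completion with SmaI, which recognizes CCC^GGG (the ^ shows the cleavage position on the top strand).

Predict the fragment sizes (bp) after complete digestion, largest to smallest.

SmaI sites (CCCGGG) start at positions 22, 34, 46, 74, 110.
SmaI cuts after base 3 of each site, so after positions 24, 36, 48, 76, 112.
Linear molecule, 5 cuts → 6 fragments:
  1–24 → 24 bp
  25–36 → 12 bp
  37–48 → 12 bp
  49–76 → 28 bp
  77–112 → 36 bp
  113–166 → 54 bp
Sorted largest to smallest: 54, 36, 28, 24, 12, 12 bp.

54, 36, 28, 24, 12, 12 bp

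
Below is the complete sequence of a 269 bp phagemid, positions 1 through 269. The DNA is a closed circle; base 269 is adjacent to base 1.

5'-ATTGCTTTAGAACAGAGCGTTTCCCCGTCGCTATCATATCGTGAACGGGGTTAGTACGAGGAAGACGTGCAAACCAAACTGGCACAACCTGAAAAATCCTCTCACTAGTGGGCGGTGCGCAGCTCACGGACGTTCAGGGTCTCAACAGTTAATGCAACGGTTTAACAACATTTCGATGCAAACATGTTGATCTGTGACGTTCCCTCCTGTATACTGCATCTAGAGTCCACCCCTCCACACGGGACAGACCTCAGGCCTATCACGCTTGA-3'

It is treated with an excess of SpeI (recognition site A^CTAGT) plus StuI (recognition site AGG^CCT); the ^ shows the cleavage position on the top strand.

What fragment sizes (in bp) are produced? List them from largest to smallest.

The SpeI site (ACTAGT) starts at position 104.
SpeI cuts after the first base of each site, so after position 104.
The StuI site (AGGCCT) starts at position 253.
StuI cuts after base 3 of each site, so after position 255.
Combined cut positions: 104, 255.
Circular molecule, 2 cuts → 2 fragments:
  105–255 → 151 bp
  256–269 then 1–104 → 14 + 104 = 118 bp
Sorted largest to smallest: 151, 118 bp.

151, 118 bp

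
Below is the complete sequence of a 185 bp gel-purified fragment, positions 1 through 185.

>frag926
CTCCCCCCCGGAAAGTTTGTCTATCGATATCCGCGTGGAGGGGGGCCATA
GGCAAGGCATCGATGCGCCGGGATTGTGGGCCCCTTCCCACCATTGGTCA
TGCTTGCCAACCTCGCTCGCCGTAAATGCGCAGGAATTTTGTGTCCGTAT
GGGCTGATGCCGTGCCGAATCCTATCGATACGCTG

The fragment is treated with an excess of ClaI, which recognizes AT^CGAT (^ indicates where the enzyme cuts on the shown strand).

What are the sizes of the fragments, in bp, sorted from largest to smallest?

ClaI sites (ATCGAT) start at positions 23, 59, 174.
ClaI cuts after base 2 of each site, so after positions 24, 60, 175.
Linear molecule, 3 cuts → 4 fragments:
  1–24 → 24 bp
  25–60 → 36 bp
  61–175 → 115 bp
  176–185 → 10 bp
Sorted largest to smallest: 115, 36, 24, 10 bp.

115, 36, 24, 10 bp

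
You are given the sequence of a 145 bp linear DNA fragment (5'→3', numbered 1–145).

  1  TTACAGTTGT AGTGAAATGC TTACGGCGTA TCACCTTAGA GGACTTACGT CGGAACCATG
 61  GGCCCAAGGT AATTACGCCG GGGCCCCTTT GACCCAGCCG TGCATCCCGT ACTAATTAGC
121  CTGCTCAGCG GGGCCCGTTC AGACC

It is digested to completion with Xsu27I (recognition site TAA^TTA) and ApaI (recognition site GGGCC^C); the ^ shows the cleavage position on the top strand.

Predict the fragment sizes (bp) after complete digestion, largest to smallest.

64, 30, 20, 13, 10, 8 bp

Xsu27I sites (TAATTA) start at positions 70, 113.
Xsu27I cuts after base 3 of each site, so after positions 72, 115.
ApaI sites (GGGCCC) start at positions 60, 81, 131.
ApaI cuts after base 5 of each site (before the last base), so after positions 64, 85, 135.
Combined cut positions: 64, 72, 85, 115, 135.
Linear molecule, 5 cuts → 6 fragments:
  1–64 → 64 bp
  65–72 → 8 bp
  73–85 → 13 bp
  86–115 → 30 bp
  116–135 → 20 bp
  136–145 → 10 bp
Sorted largest to smallest: 64, 30, 20, 13, 10, 8 bp.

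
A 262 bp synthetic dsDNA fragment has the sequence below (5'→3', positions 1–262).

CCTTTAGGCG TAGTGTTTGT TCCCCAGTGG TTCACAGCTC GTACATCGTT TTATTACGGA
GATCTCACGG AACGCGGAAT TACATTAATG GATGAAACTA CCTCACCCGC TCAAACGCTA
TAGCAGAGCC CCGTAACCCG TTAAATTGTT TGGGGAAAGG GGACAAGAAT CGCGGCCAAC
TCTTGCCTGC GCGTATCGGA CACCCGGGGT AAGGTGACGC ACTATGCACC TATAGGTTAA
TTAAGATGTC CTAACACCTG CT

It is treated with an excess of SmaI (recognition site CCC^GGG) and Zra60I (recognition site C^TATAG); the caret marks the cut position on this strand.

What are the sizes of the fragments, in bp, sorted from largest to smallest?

118, 87, 32, 25 bp

The SmaI site (CCCGGG) starts at position 203.
SmaI cuts after base 3 of each site, so after position 205.
Zra60I sites (CTATAG) start at positions 118, 230.
Zra60I cuts after the first base of each site, so after positions 118, 230.
Combined cut positions: 118, 205, 230.
Linear molecule, 3 cuts → 4 fragments:
  1–118 → 118 bp
  119–205 → 87 bp
  206–230 → 25 bp
  231–262 → 32 bp
Sorted largest to smallest: 118, 87, 32, 25 bp.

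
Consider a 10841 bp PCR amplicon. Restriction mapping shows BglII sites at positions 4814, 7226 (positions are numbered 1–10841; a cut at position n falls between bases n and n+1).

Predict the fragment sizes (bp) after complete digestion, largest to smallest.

Linear molecule, 2 cuts → 3 fragments:
  4814 − 0 = 4814 bp
  7226 − 4814 = 2412 bp
  10841 − 7226 = 3615 bp
Sorted largest to smallest: 4814, 3615, 2412 bp.

4814, 3615, 2412 bp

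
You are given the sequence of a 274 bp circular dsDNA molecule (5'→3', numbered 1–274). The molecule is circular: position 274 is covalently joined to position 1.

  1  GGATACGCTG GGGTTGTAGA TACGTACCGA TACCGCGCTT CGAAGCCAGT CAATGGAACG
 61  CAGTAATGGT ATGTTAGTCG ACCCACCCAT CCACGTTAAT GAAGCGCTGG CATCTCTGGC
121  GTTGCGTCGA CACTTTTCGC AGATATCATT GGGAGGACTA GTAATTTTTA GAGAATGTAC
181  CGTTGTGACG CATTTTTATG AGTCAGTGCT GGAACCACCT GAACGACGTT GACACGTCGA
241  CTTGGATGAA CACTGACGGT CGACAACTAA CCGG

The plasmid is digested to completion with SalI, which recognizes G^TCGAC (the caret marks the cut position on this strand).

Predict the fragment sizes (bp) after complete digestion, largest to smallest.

SalI sites (GTCGAC) start at positions 77, 126, 236, 259.
SalI cuts after the first base of each site, so after positions 77, 126, 236, 259.
Circular molecule, 4 cuts → 4 fragments:
  78–126 → 49 bp
  127–236 → 110 bp
  237–259 → 23 bp
  260–274 then 1–77 → 15 + 77 = 92 bp
Sorted largest to smallest: 110, 92, 49, 23 bp.

110, 92, 49, 23 bp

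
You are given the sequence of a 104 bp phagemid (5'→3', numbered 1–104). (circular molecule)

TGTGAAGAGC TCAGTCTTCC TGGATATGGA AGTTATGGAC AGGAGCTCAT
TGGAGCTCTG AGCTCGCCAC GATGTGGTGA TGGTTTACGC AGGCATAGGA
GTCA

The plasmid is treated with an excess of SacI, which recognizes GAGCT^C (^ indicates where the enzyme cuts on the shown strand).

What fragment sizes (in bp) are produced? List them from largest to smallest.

51, 36, 10, 7 bp

SacI sites (GAGCTC) start at positions 7, 43, 53, 60.
SacI cuts after base 5 of each site (before the last base), so after positions 11, 47, 57, 64.
Circular molecule, 4 cuts → 4 fragments:
  12–47 → 36 bp
  48–57 → 10 bp
  58–64 → 7 bp
  65–104 then 1–11 → 40 + 11 = 51 bp
Sorted largest to smallest: 51, 36, 10, 7 bp.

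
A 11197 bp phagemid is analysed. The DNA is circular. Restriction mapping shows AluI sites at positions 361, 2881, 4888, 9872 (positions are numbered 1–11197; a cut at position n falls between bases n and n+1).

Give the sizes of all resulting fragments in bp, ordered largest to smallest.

4984, 2520, 2007, 1686 bp

Circular molecule, 4 cuts → 4 fragments:
  2881 − 361 = 2520 bp
  4888 − 2881 = 2007 bp
  9872 − 4888 = 4984 bp
  wrap: 11197 − 9872 + 361 = 1686 bp
Sorted largest to smallest: 4984, 2520, 2007, 1686 bp.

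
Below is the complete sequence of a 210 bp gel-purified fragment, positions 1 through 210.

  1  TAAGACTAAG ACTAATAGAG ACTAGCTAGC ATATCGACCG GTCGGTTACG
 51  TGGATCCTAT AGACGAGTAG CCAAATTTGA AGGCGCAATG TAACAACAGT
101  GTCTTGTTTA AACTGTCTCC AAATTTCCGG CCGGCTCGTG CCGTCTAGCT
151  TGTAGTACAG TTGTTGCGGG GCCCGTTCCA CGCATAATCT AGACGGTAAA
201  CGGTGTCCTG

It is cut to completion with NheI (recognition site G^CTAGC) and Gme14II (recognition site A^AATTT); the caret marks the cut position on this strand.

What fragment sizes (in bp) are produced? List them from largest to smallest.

89, 48, 48, 25 bp

The NheI site (GCTAGC) starts at position 25.
NheI cuts after the first base of each site, so after position 25.
Gme14II sites (AAATTT) start at positions 73, 121.
Gme14II cuts after the first base of each site, so after positions 73, 121.
Combined cut positions: 25, 73, 121.
Linear molecule, 3 cuts → 4 fragments:
  1–25 → 25 bp
  26–73 → 48 bp
  74–121 → 48 bp
  122–210 → 89 bp
Sorted largest to smallest: 89, 48, 48, 25 bp.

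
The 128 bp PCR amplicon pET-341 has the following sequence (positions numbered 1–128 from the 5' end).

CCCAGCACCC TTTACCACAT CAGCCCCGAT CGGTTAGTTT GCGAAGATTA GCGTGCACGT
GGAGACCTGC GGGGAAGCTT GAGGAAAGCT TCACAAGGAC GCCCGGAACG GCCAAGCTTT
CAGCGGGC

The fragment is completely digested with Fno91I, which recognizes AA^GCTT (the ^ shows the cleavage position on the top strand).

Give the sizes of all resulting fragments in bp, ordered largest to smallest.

Fno91I sites (AAGCTT) start at positions 75, 86, 114.
Fno91I cuts after base 2 of each site, so after positions 76, 87, 115.
Linear molecule, 3 cuts → 4 fragments:
  1–76 → 76 bp
  77–87 → 11 bp
  88–115 → 28 bp
  116–128 → 13 bp
Sorted largest to smallest: 76, 28, 13, 11 bp.

76, 28, 13, 11 bp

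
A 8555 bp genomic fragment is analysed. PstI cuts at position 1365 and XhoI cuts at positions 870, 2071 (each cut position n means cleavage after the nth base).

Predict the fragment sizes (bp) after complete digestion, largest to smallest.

6484, 870, 706, 495 bp

Combined cut positions (sorted): 870, 1365, 2071.
Linear molecule, 3 cuts → 4 fragments:
  870 − 0 = 870 bp
  1365 − 870 = 495 bp
  2071 − 1365 = 706 bp
  8555 − 2071 = 6484 bp
Sorted largest to smallest: 6484, 870, 706, 495 bp.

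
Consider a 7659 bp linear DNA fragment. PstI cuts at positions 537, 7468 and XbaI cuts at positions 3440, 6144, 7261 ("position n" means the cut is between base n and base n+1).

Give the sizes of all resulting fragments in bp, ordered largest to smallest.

Combined cut positions (sorted): 537, 3440, 6144, 7261, 7468.
Linear molecule, 5 cuts → 6 fragments:
  537 − 0 = 537 bp
  3440 − 537 = 2903 bp
  6144 − 3440 = 2704 bp
  7261 − 6144 = 1117 bp
  7468 − 7261 = 207 bp
  7659 − 7468 = 191 bp
Sorted largest to smallest: 2903, 2704, 1117, 537, 207, 191 bp.

2903, 2704, 1117, 537, 207, 191 bp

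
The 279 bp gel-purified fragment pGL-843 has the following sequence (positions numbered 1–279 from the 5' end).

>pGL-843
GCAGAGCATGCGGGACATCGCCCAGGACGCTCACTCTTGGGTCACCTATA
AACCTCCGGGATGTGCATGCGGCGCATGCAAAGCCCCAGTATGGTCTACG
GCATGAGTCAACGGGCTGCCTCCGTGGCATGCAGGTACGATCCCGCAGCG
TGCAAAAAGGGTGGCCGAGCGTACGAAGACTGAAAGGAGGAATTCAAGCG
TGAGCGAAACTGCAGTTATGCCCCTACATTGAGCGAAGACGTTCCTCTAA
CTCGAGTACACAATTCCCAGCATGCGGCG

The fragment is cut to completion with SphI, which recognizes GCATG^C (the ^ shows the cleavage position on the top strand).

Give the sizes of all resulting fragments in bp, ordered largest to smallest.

143, 59, 53, 10, 9, 5 bp

SphI sites (GCATGC) start at positions 6, 65, 74, 127, 270.
SphI cuts after base 5 of each site (before the last base), so after positions 10, 69, 78, 131, 274.
Linear molecule, 5 cuts → 6 fragments:
  1–10 → 10 bp
  11–69 → 59 bp
  70–78 → 9 bp
  79–131 → 53 bp
  132–274 → 143 bp
  275–279 → 5 bp
Sorted largest to smallest: 143, 59, 53, 10, 9, 5 bp.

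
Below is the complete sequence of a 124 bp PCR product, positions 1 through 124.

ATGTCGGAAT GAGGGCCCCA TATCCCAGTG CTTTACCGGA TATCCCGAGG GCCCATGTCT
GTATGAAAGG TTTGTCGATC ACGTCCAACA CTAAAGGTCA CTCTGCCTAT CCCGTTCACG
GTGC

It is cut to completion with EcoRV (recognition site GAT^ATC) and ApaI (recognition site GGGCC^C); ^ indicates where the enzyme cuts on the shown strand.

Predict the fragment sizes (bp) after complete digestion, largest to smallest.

The EcoRV site (GATATC) starts at position 39.
EcoRV cuts after base 3 of each site, so after position 41.
ApaI sites (GGGCCC) start at positions 13, 49.
ApaI cuts after base 5 of each site (before the last base), so after positions 17, 53.
Combined cut positions: 17, 41, 53.
Linear molecule, 3 cuts → 4 fragments:
  1–17 → 17 bp
  18–41 → 24 bp
  42–53 → 12 bp
  54–124 → 71 bp
Sorted largest to smallest: 71, 24, 17, 12 bp.

71, 24, 17, 12 bp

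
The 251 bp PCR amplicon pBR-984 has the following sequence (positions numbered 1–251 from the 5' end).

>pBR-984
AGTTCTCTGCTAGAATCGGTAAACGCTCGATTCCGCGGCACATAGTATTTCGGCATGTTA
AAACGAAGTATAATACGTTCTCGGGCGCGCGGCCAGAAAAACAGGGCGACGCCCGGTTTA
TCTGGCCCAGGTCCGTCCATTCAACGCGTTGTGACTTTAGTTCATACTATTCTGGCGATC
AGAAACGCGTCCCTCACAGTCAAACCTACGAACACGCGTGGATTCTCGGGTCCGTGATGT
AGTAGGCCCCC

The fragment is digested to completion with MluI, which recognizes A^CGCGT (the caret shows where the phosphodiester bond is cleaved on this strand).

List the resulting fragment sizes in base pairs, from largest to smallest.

MluI sites (ACGCGT) start at positions 144, 185, 214.
MluI cuts after the first base of each site, so after positions 144, 185, 214.
Linear molecule, 3 cuts → 4 fragments:
  1–144 → 144 bp
  145–185 → 41 bp
  186–214 → 29 bp
  215–251 → 37 bp
Sorted largest to smallest: 144, 41, 37, 29 bp.

144, 41, 37, 29 bp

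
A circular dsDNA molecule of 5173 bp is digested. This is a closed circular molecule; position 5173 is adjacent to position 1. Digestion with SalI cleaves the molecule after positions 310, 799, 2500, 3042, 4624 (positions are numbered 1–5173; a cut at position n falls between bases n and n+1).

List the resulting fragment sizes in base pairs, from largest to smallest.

Circular molecule, 5 cuts → 5 fragments:
  799 − 310 = 489 bp
  2500 − 799 = 1701 bp
  3042 − 2500 = 542 bp
  4624 − 3042 = 1582 bp
  wrap: 5173 − 4624 + 310 = 859 bp
Sorted largest to smallest: 1701, 1582, 859, 542, 489 bp.

1701, 1582, 859, 542, 489 bp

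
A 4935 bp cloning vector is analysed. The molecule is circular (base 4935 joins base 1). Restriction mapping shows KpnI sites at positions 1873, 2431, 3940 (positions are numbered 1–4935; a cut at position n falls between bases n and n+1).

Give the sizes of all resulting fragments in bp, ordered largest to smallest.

2868, 1509, 558 bp

Circular molecule, 3 cuts → 3 fragments:
  2431 − 1873 = 558 bp
  3940 − 2431 = 1509 bp
  wrap: 4935 − 3940 + 1873 = 2868 bp
Sorted largest to smallest: 2868, 1509, 558 bp.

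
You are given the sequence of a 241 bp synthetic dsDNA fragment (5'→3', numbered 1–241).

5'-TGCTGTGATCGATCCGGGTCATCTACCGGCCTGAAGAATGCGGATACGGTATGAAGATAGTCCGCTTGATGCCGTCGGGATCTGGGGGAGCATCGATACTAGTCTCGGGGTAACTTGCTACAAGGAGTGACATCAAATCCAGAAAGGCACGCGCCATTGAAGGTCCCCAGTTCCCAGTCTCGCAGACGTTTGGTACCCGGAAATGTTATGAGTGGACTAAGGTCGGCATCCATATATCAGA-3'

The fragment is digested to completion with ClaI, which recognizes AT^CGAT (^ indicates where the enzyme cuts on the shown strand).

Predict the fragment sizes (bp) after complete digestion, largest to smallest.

148, 84, 9 bp

ClaI sites (ATCGAT) start at positions 8, 92.
ClaI cuts after base 2 of each site, so after positions 9, 93.
Linear molecule, 2 cuts → 3 fragments:
  1–9 → 9 bp
  10–93 → 84 bp
  94–241 → 148 bp
Sorted largest to smallest: 148, 84, 9 bp.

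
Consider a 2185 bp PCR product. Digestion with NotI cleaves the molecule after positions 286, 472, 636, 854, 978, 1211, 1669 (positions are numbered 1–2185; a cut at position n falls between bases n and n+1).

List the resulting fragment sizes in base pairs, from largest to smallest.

516, 458, 286, 233, 218, 186, 164, 124 bp

Linear molecule, 7 cuts → 8 fragments:
  286 − 0 = 286 bp
  472 − 286 = 186 bp
  636 − 472 = 164 bp
  854 − 636 = 218 bp
  978 − 854 = 124 bp
  1211 − 978 = 233 bp
  1669 − 1211 = 458 bp
  2185 − 1669 = 516 bp
Sorted largest to smallest: 516, 458, 286, 233, 218, 186, 164, 124 bp.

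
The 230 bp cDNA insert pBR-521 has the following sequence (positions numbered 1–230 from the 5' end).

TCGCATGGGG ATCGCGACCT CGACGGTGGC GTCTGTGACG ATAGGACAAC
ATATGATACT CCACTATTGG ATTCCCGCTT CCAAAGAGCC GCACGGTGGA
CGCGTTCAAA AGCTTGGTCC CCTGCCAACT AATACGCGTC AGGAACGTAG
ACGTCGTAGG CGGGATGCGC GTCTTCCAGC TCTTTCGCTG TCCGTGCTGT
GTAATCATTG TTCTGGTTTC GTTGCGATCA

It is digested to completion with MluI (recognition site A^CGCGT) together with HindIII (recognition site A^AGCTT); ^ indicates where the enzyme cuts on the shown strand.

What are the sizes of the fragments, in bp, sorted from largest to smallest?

MluI sites (ACGCGT) start at positions 100, 134.
MluI cuts after the first base of each site, so after positions 100, 134.
The HindIII site (AAGCTT) starts at position 110.
HindIII cuts after the first base of each site, so after position 110.
Combined cut positions: 100, 110, 134.
Linear molecule, 3 cuts → 4 fragments:
  1–100 → 100 bp
  101–110 → 10 bp
  111–134 → 24 bp
  135–230 → 96 bp
Sorted largest to smallest: 100, 96, 24, 10 bp.

100, 96, 24, 10 bp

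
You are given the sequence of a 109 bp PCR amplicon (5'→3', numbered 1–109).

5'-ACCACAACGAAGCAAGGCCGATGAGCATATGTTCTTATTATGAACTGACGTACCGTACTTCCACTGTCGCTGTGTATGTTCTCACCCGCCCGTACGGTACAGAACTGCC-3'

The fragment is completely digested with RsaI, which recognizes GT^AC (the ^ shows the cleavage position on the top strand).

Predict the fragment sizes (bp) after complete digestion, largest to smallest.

RsaI sites (GTAC) start at positions 50, 55, 92, 97.
RsaI cuts after base 2 of each site, so after positions 51, 56, 93, 98.
Linear molecule, 4 cuts → 5 fragments:
  1–51 → 51 bp
  52–56 → 5 bp
  57–93 → 37 bp
  94–98 → 5 bp
  99–109 → 11 bp
Sorted largest to smallest: 51, 37, 11, 5, 5 bp.

51, 37, 11, 5, 5 bp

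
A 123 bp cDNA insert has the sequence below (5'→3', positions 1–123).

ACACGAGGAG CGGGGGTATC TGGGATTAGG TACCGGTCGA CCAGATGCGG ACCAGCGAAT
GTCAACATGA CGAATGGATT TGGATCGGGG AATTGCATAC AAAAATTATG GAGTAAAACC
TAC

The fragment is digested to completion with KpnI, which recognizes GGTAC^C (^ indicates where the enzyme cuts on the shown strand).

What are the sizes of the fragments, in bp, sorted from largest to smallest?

90, 33 bp

The KpnI site (GGTACC) starts at position 29.
KpnI cuts after base 5 of each site (before the last base), so after position 33.
Linear molecule, 1 cut → 2 fragments:
  1–33 → 33 bp
  34–123 → 90 bp
Sorted largest to smallest: 90, 33 bp.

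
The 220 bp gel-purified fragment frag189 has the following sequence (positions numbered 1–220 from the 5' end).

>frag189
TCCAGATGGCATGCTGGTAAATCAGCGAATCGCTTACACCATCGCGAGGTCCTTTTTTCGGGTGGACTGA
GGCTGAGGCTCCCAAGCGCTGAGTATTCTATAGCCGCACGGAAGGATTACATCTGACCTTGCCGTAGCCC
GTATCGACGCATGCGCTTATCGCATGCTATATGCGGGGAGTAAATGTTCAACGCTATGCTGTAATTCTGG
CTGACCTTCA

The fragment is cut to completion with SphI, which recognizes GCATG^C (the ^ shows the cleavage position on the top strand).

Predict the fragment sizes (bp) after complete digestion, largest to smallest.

SphI sites (GCATGC) start at positions 9, 149, 162.
SphI cuts after base 5 of each site (before the last base), so after positions 13, 153, 166.
Linear molecule, 3 cuts → 4 fragments:
  1–13 → 13 bp
  14–153 → 140 bp
  154–166 → 13 bp
  167–220 → 54 bp
Sorted largest to smallest: 140, 54, 13, 13 bp.

140, 54, 13, 13 bp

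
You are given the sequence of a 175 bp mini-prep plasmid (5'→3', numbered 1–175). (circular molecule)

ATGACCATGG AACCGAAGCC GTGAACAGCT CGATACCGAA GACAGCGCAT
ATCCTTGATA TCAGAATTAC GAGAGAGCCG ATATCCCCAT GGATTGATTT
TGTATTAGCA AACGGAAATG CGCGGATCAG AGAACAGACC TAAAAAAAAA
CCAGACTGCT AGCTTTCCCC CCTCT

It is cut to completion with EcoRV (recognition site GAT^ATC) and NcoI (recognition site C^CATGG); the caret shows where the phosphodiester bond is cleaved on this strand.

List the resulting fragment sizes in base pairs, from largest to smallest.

93, 54, 23, 5 bp

EcoRV sites (GATATC) start at positions 57, 80.
EcoRV cuts after base 3 of each site, so after positions 59, 82.
NcoI sites (CCATGG) start at positions 5, 87.
NcoI cuts after the first base of each site, so after positions 5, 87.
Combined cut positions: 5, 59, 82, 87.
Circular molecule, 4 cuts → 4 fragments:
  6–59 → 54 bp
  60–82 → 23 bp
  83–87 → 5 bp
  88–175 then 1–5 → 88 + 5 = 93 bp
Sorted largest to smallest: 93, 54, 23, 5 bp.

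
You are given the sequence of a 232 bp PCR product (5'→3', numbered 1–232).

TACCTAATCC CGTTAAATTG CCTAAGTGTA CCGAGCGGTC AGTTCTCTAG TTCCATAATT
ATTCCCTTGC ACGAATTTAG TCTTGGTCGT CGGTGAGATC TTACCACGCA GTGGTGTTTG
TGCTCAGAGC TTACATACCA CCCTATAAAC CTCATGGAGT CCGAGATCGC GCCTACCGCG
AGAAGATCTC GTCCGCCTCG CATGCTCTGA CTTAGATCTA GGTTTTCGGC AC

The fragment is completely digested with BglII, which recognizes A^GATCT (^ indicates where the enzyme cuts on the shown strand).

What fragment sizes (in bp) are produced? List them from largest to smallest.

BglII sites (AGATCT) start at positions 96, 184, 214.
BglII cuts after the first base of each site, so after positions 96, 184, 214.
Linear molecule, 3 cuts → 4 fragments:
  1–96 → 96 bp
  97–184 → 88 bp
  185–214 → 30 bp
  215–232 → 18 bp
Sorted largest to smallest: 96, 88, 30, 18 bp.

96, 88, 30, 18 bp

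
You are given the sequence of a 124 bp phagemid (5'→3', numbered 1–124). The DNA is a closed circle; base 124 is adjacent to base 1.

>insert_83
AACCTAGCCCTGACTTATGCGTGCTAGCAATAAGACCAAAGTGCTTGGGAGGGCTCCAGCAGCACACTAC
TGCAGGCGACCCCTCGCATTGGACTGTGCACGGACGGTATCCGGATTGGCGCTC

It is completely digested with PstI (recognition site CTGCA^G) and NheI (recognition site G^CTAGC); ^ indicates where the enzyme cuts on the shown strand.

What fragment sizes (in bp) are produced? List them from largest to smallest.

The PstI site (CTGCAG) starts at position 70.
PstI cuts after base 5 of each site (before the last base), so after position 74.
The NheI site (GCTAGC) starts at position 23.
NheI cuts after the first base of each site, so after position 23.
Combined cut positions: 23, 74.
Circular molecule, 2 cuts → 2 fragments:
  24–74 → 51 bp
  75–124 then 1–23 → 50 + 23 = 73 bp
Sorted largest to smallest: 73, 51 bp.

73, 51 bp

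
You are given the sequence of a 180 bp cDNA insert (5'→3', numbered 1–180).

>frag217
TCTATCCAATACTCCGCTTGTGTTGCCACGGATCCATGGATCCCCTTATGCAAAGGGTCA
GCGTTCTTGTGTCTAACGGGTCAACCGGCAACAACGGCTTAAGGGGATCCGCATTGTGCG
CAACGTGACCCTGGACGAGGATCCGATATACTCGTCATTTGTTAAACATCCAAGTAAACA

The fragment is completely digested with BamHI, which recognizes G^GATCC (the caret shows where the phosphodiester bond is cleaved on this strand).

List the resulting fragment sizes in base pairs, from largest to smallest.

BamHI sites (GGATCC) start at positions 30, 38, 105, 139.
BamHI cuts after the first base of each site, so after positions 30, 38, 105, 139.
Linear molecule, 4 cuts → 5 fragments:
  1–30 → 30 bp
  31–38 → 8 bp
  39–105 → 67 bp
  106–139 → 34 bp
  140–180 → 41 bp
Sorted largest to smallest: 67, 41, 34, 30, 8 bp.

67, 41, 34, 30, 8 bp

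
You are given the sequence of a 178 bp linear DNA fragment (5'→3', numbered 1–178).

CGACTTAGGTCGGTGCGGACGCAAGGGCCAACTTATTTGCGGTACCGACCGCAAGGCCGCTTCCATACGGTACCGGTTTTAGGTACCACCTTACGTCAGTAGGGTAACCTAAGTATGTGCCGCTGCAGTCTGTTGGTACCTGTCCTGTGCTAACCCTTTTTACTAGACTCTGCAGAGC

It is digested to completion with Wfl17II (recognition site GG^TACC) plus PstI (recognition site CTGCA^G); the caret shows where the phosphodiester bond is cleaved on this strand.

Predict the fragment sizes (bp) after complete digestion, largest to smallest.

Wfl17II sites (GGTACC) start at positions 41, 69, 82, 135.
Wfl17II cuts after base 2 of each site, so after positions 42, 70, 83, 136.
PstI sites (CTGCAG) start at positions 123, 170.
PstI cuts after base 5 of each site (before the last base), so after positions 127, 174.
Combined cut positions: 42, 70, 83, 127, 136, 174.
Linear molecule, 6 cuts → 7 fragments:
  1–42 → 42 bp
  43–70 → 28 bp
  71–83 → 13 bp
  84–127 → 44 bp
  128–136 → 9 bp
  137–174 → 38 bp
  175–178 → 4 bp
Sorted largest to smallest: 44, 42, 38, 28, 13, 9, 4 bp.

44, 42, 38, 28, 13, 9, 4 bp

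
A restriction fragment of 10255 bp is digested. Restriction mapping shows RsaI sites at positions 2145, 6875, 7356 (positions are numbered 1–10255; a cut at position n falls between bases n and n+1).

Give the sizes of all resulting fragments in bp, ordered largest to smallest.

Linear molecule, 3 cuts → 4 fragments:
  2145 − 0 = 2145 bp
  6875 − 2145 = 4730 bp
  7356 − 6875 = 481 bp
  10255 − 7356 = 2899 bp
Sorted largest to smallest: 4730, 2899, 2145, 481 bp.

4730, 2899, 2145, 481 bp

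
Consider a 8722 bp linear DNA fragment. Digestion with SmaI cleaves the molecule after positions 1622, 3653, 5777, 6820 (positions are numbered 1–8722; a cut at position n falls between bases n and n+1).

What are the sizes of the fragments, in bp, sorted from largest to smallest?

Linear molecule, 4 cuts → 5 fragments:
  1622 − 0 = 1622 bp
  3653 − 1622 = 2031 bp
  5777 − 3653 = 2124 bp
  6820 − 5777 = 1043 bp
  8722 − 6820 = 1902 bp
Sorted largest to smallest: 2124, 2031, 1902, 1622, 1043 bp.

2124, 2031, 1902, 1622, 1043 bp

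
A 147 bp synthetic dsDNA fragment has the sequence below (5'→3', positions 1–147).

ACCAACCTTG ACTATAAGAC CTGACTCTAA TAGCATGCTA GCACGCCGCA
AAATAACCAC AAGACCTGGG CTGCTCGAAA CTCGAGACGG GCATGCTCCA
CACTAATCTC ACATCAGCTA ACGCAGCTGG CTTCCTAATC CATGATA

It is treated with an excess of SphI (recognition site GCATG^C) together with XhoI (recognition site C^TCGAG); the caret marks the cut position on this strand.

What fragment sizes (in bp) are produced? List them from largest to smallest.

52, 44, 37, 14 bp

SphI sites (GCATGC) start at positions 33, 91.
SphI cuts after base 5 of each site (before the last base), so after positions 37, 95.
The XhoI site (CTCGAG) starts at position 81.
XhoI cuts after the first base of each site, so after position 81.
Combined cut positions: 37, 81, 95.
Linear molecule, 3 cuts → 4 fragments:
  1–37 → 37 bp
  38–81 → 44 bp
  82–95 → 14 bp
  96–147 → 52 bp
Sorted largest to smallest: 52, 44, 37, 14 bp.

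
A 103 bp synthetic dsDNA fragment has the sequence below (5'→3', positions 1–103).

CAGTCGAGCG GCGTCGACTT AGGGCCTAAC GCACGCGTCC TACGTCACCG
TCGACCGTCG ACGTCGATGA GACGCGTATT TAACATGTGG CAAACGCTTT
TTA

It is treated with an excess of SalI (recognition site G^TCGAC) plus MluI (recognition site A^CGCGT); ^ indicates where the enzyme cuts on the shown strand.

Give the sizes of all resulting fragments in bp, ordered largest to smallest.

SalI sites (GTCGAC) start at positions 13, 50, 57.
SalI cuts after the first base of each site, so after positions 13, 50, 57.
MluI sites (ACGCGT) start at positions 33, 72.
MluI cuts after the first base of each site, so after positions 33, 72.
Combined cut positions: 13, 33, 50, 57, 72.
Linear molecule, 5 cuts → 6 fragments:
  1–13 → 13 bp
  14–33 → 20 bp
  34–50 → 17 bp
  51–57 → 7 bp
  58–72 → 15 bp
  73–103 → 31 bp
Sorted largest to smallest: 31, 20, 17, 15, 13, 7 bp.

31, 20, 17, 15, 13, 7 bp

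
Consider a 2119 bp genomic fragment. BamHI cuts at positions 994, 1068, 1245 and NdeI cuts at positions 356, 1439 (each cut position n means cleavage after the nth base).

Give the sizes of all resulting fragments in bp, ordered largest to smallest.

Combined cut positions (sorted): 356, 994, 1068, 1245, 1439.
Linear molecule, 5 cuts → 6 fragments:
  356 − 0 = 356 bp
  994 − 356 = 638 bp
  1068 − 994 = 74 bp
  1245 − 1068 = 177 bp
  1439 − 1245 = 194 bp
  2119 − 1439 = 680 bp
Sorted largest to smallest: 680, 638, 356, 194, 177, 74 bp.

680, 638, 356, 194, 177, 74 bp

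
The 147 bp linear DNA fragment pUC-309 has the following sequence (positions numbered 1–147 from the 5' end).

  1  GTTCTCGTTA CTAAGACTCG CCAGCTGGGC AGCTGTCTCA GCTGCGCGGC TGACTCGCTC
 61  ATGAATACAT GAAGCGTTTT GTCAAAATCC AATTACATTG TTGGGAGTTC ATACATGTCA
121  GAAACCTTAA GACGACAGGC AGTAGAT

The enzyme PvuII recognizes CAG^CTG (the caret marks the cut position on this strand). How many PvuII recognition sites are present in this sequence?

CAGCTG occurs starting at positions 22, 30, 39.
PvuII cuts at 3 sites.

3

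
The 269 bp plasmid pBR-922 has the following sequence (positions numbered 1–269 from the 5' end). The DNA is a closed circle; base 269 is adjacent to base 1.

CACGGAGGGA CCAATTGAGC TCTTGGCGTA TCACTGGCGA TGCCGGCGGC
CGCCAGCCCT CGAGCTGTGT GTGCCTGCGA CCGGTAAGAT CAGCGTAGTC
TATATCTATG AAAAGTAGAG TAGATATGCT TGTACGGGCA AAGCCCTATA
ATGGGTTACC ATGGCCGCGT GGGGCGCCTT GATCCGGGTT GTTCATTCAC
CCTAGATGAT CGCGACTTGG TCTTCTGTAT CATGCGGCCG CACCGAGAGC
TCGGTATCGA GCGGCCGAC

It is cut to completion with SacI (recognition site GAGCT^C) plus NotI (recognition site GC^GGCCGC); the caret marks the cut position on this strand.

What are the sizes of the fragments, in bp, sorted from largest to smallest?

188, 39, 26, 16 bp

SacI sites (GAGCTC) start at positions 17, 247.
SacI cuts after base 5 of each site (before the last base), so after positions 21, 251.
NotI sites (GCGGCCGC) start at positions 46, 234.
NotI cuts after base 2 of each site, so after positions 47, 235.
Combined cut positions: 21, 47, 235, 251.
Circular molecule, 4 cuts → 4 fragments:
  22–47 → 26 bp
  48–235 → 188 bp
  236–251 → 16 bp
  252–269 then 1–21 → 18 + 21 = 39 bp
Sorted largest to smallest: 188, 39, 26, 16 bp.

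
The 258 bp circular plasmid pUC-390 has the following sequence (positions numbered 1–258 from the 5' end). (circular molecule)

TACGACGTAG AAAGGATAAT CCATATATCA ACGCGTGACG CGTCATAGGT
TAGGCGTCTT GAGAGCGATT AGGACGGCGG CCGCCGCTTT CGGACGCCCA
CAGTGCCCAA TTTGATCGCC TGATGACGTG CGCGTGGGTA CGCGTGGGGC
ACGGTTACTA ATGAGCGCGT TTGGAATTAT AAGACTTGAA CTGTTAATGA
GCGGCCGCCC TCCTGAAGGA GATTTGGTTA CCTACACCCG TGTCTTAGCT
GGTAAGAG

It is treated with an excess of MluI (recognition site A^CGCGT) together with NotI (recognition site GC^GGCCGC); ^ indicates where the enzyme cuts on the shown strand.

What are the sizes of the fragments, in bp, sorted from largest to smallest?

87, 62, 62, 40, 7 bp

MluI sites (ACGCGT) start at positions 31, 38, 140.
MluI cuts after the first base of each site, so after positions 31, 38, 140.
NotI sites (GCGGCCGC) start at positions 77, 201.
NotI cuts after base 2 of each site, so after positions 78, 202.
Combined cut positions: 31, 38, 78, 140, 202.
Circular molecule, 5 cuts → 5 fragments:
  32–38 → 7 bp
  39–78 → 40 bp
  79–140 → 62 bp
  141–202 → 62 bp
  203–258 then 1–31 → 56 + 31 = 87 bp
Sorted largest to smallest: 87, 62, 62, 40, 7 bp.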